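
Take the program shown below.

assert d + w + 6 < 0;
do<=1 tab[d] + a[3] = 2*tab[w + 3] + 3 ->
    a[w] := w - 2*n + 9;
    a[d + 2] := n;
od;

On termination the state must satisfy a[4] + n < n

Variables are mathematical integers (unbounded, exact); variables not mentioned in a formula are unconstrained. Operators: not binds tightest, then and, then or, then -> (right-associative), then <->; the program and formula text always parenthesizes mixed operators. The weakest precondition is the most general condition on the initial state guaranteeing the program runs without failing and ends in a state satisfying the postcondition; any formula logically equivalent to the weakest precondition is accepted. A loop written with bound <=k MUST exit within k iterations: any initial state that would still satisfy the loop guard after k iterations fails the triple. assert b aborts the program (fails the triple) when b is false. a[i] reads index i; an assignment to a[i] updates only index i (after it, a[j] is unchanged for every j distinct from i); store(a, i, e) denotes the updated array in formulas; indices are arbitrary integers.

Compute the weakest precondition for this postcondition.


Working backward. After the program, the postcondition a[4] + n < n must hold; in canonical form it is a[4] < 0.
Before the loop (bound <=1), unroll the exhaustion recursion (WP_0 = exit-now case; WP_j = one more guarded iteration, up to j = 1):
  WP_0: (not (a[3] + tab[d] = 2*tab[w + 3] + 3)) and a[4] < 0
  WP_1: (a[3] + tab[d] = 2*tab[w + 3] + 3 -> ((not (tab[d] + store(store(a, w, -2*n + w + 9), d + 2, n)[3] = 2*tab[w + 3] + 3)) and store(store(a, w, -2*n + w + 9), d + 2, n)[4] < 0)) and ((not (a[3] + tab[d] = 2*tab[w + 3] + 3)) -> a[4] < 0)
So before the loop: (a[3] + tab[d] = 2*tab[w + 3] + 3 -> ((not (tab[d] + store(store(a, w, -2*n + w + 9), d + 2, n)[3] = 2*tab[w + 3] + 3)) and store(store(a, w, -2*n + w + 9), d + 2, n)[4] < 0)) and ((not (a[3] + tab[d] = 2*tab[w + 3] + 3)) -> a[4] < 0)
Before assert d + w + 6 < 0: d + w < -6 and (a[3] + tab[d] = 2*tab[w + 3] + 3 -> ((not (tab[d] + store(store(a, w, -2*n + w + 9), d + 2, n)[3] = 2*tab[w + 3] + 3)) and store(store(a, w, -2*n + w + 9), d + 2, n)[4] < 0)) and ((not (a[3] + tab[d] = 2*tab[w + 3] + 3)) -> a[4] < 0)
Answer: WP = d + w < -6 and (a[3] + tab[d] = 2*tab[w + 3] + 3 -> ((not (tab[d] + store(store(a, w, -2*n + w + 9), d + 2, n)[3] = 2*tab[w + 3] + 3)) and store(store(a, w, -2*n + w + 9), d + 2, n)[4] < 0)) and ((not (a[3] + tab[d] = 2*tab[w + 3] + 3)) -> a[4] < 0)


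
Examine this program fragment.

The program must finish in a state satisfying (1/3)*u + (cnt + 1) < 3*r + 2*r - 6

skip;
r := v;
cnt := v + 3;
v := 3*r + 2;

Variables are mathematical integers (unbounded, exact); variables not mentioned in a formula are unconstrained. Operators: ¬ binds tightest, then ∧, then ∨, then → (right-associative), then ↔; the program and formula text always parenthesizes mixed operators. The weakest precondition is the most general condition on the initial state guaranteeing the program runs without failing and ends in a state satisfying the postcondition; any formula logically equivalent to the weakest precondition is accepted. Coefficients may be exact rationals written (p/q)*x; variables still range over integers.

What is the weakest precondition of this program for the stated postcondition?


Working backward. After the program, the postcondition (1/3)*u + (cnt + 1) < 3*r + 2*r - 6 must hold; in canonical form it is cnt + (1/3)*u < 5*r - 7.
Before v := 3*r + 2: cnt + (1/3)*u < 5*r - 7
Before cnt := v + 3: (1/3)*u + v < 5*r - 10
Before r := v: (1/3)*u < 4*v - 10
Before skip: (1/3)*u < 4*v - 10
Answer: WP = (1/3)*u < 4*v - 10


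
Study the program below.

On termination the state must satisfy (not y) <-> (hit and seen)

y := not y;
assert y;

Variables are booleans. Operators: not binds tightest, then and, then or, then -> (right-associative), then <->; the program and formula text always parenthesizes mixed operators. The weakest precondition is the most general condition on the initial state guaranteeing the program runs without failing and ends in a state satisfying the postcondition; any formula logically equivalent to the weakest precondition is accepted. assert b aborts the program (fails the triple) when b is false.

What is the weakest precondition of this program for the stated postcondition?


Working backward. After the program, (not y) <-> (hit and seen) must hold.
Before assert y: y and ((not y) <-> (hit and seen))
Before y := not y: (not y) and (y <-> (hit and seen))
Answer: WP = (not y) and (y <-> (hit and seen))


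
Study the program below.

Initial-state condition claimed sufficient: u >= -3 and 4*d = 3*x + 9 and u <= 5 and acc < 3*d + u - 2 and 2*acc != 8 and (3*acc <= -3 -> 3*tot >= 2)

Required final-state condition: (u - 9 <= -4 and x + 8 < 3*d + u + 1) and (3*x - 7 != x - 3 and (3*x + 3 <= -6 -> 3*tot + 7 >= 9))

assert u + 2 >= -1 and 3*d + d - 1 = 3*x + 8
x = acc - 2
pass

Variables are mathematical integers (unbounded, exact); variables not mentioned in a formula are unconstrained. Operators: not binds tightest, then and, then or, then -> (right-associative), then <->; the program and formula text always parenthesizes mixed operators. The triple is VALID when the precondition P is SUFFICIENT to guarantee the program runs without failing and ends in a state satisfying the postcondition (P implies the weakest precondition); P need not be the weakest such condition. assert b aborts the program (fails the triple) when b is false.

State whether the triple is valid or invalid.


Working backward. After the program, the postcondition (u - 9 <= -4 and x + 8 < 3*d + u + 1) and (3*x - 7 != x - 3 and (3*x + 3 <= -6 -> 3*tot + 7 >= 9)) must hold; in canonical form it is u <= 5 and x < 3*d + u - 7 and 2*x != 4 and (3*x <= -9 -> 3*tot >= 2).
Before skip: u <= 5 and x < 3*d + u - 7 and 2*x != 4 and (3*x <= -9 -> 3*tot >= 2)
Before x := acc - 2: u <= 5 and acc < 3*d + u - 5 and 2*acc != 8 and (3*acc <= -3 -> 3*tot >= 2)
Before assert u + 2 >= -1 and 3*d + d - 1 = 3*x + 8: u >= -3 and 4*d = 3*x + 9 and u <= 5 and acc < 3*d + u - 5 and 2*acc != 8 and (3*acc <= -3 -> 3*tot >= 2)
The weakest precondition is u >= -3 and 4*d = 3*x + 9 and u <= 5 and acc < 3*d + u - 5 and 2*acc != 8 and (3*acc <= -3 -> 3*tot >= 2).
Check whether u >= -3 and 4*d = 3*x + 9 and u <= 5 and acc < 3*d + u - 2 and 2*acc != 8 and (3*acc <= -3 -> 3*tot >= 2) implies it.
Countermodel: at the initial state acc = 0, d = 0, tot = 0, u = 3, x = -3, the precondition holds but the weakest precondition fails.
Answer: invalid


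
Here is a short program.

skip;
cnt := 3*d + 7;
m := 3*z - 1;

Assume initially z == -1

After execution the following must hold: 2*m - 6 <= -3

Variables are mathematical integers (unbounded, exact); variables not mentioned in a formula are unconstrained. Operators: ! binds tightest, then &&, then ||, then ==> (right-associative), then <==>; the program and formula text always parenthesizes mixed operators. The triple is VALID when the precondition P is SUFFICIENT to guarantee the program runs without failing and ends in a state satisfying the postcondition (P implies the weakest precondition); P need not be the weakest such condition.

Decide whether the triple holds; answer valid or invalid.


Working backward. After the program, the postcondition 2*m - 6 <= -3 must hold; in canonical form it is 2*m <= 3.
Before m := 3*z - 1: 6*z <= 5
Before cnt := 3*d + 7: 6*z <= 5
Before skip: 6*z <= 5
The weakest precondition is 6*z <= 5.
Check whether z == -1 implies it.
Every state satisfying the precondition satisfies the weakest precondition: the implication holds.
Answer: valid


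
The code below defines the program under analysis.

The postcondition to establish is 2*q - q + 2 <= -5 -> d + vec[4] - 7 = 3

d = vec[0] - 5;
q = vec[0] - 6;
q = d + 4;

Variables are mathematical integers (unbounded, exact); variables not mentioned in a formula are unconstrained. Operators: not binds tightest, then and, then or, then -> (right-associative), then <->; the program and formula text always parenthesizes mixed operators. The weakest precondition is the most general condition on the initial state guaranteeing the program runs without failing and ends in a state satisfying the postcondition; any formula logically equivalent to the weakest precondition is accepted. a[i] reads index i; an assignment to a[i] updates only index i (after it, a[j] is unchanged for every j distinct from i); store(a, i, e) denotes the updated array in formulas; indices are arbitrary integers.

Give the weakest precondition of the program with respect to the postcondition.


Working backward. After the program, the postcondition 2*q - q + 2 <= -5 -> d + vec[4] - 7 = 3 must hold; in canonical form it is q <= -7 -> vec[4] + d = 10.
Before q := d + 4: d <= -11 -> vec[4] + d = 10
Before q := vec[0] - 6: d <= -11 -> vec[4] + d = 10
Before d := vec[0] - 5: vec[0] <= -6 -> vec[0] + vec[4] = 15
Answer: WP = vec[0] <= -6 -> vec[0] + vec[4] = 15


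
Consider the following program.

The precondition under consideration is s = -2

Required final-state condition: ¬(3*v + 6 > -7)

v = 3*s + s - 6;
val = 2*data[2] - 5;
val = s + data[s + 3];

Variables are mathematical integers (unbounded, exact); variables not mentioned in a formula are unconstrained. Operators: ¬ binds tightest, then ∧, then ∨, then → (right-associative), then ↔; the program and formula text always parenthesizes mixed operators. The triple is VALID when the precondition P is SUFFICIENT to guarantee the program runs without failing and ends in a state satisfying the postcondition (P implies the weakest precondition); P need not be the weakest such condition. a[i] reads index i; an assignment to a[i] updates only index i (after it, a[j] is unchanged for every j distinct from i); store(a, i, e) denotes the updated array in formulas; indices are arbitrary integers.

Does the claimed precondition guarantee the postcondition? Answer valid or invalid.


Working backward. After the program, the postcondition ¬(3*v + 6 > -7) must hold; in canonical form it is ¬(3*v > -13).
Before val := s + data[s + 3]: ¬(3*v > -13)
Before val := 2*data[2] - 5: ¬(3*v > -13)
Before v := 3*s + s - 6: ¬(12*s > 5)
The weakest precondition is ¬(12*s > 5).
Check whether s = -2 implies it.
Every state satisfying the precondition satisfies the weakest precondition: the implication holds.
Answer: valid


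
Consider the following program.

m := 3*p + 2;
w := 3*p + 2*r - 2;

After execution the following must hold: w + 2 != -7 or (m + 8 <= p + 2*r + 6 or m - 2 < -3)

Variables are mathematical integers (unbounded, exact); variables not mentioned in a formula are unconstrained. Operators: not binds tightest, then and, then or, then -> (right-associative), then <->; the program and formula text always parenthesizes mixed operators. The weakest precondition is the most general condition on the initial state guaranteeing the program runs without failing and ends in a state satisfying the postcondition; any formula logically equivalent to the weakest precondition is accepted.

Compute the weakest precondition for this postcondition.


Working backward. After the program, the postcondition w + 2 != -7 or (m + 8 <= p + 2*r + 6 or m - 2 < -3) must hold; in canonical form it is w != -9 or m <= p + 2*r - 2 or m < -1.
Before w := 3*p + 2*r - 2: 3*p + 2*r != -7 or m <= p + 2*r - 2 or m < -1
Before m := 3*p + 2: 3*p + 2*r != -7 or 2*p <= 2*r - 4 or 3*p < -3
Answer: WP = 3*p + 2*r != -7 or 2*p <= 2*r - 4 or 3*p < -3


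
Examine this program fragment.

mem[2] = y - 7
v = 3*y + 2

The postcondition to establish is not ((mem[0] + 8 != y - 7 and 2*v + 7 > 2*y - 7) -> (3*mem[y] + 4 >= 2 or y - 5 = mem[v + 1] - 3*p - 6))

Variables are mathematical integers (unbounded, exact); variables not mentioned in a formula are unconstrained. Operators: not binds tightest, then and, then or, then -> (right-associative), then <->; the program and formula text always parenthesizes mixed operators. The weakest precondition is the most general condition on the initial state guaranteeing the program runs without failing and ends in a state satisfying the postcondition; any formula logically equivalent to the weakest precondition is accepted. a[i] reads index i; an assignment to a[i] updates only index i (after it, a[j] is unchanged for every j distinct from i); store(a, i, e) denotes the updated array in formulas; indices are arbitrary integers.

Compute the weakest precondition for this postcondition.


Working backward. After the program, the postcondition not ((mem[0] + 8 != y - 7 and 2*v + 7 > 2*y - 7) -> (3*mem[y] + 4 >= 2 or y - 5 = mem[v + 1] - 3*p - 6)) must hold; in canonical form it is not ((mem[0] != y - 15 and 2*v > 2*y - 14) -> (3*mem[y] >= -2 or 3*p + y = mem[v + 1] - 1)).
Before v := 3*y + 2: not ((mem[0] != y - 15 and 4*y > -18) -> (3*mem[y] >= -2 or 3*p + y = mem[3*y + 3] - 1))
Before mem[2] := y - 7: not ((mem[0] != y - 15 and 4*y > -18) -> (3*store(mem, 2, y - 7)[y] >= -2 or 3*p + y = store(mem, 2, y - 7)[3*y + 3] - 1))
Answer: WP = not ((mem[0] != y - 15 and 4*y > -18) -> (3*store(mem, 2, y - 7)[y] >= -2 or 3*p + y = store(mem, 2, y - 7)[3*y + 3] - 1))


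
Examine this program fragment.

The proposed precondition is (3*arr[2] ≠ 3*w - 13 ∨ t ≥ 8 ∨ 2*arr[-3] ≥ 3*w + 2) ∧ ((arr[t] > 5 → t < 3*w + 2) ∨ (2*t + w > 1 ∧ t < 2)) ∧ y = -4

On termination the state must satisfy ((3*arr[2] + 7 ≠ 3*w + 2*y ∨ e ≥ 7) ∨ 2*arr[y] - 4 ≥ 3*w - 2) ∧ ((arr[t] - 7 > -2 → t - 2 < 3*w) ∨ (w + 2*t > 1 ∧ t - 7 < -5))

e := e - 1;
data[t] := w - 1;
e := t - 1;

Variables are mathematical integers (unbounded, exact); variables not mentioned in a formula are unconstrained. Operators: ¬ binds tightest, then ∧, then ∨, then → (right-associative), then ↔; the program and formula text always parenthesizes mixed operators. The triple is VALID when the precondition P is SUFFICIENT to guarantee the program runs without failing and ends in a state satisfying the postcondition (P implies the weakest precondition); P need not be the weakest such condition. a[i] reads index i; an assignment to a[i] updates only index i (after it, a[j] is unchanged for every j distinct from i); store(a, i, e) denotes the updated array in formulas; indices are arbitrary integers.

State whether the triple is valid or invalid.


Working backward. After the program, the postcondition ((3*arr[2] + 7 ≠ 3*w + 2*y ∨ e ≥ 7) ∨ 2*arr[y] - 4 ≥ 3*w - 2) ∧ ((arr[t] - 7 > -2 → t - 2 < 3*w) ∨ (w + 2*t > 1 ∧ t - 7 < -5)) must hold; in canonical form it is (3*arr[2] ≠ 3*w + 2*y - 7 ∨ e ≥ 7 ∨ 2*arr[y] ≥ 3*w + 2) ∧ ((arr[t] > 5 → t < 3*w + 2) ∨ (2*t + w > 1 ∧ t < 2)).
Before e := t - 1: (3*arr[2] ≠ 3*w + 2*y - 7 ∨ t ≥ 8 ∨ 2*arr[y] ≥ 3*w + 2) ∧ ((arr[t] > 5 → t < 3*w + 2) ∨ (2*t + w > 1 ∧ t < 2))
Before data[t] := w - 1: (3*arr[2] ≠ 3*w + 2*y - 7 ∨ t ≥ 8 ∨ 2*arr[y] ≥ 3*w + 2) ∧ ((arr[t] > 5 → t < 3*w + 2) ∨ (2*t + w > 1 ∧ t < 2))
Before e := e - 1: (3*arr[2] ≠ 3*w + 2*y - 7 ∨ t ≥ 8 ∨ 2*arr[y] ≥ 3*w + 2) ∧ ((arr[t] > 5 → t < 3*w + 2) ∨ (2*t + w > 1 ∧ t < 2))
The weakest precondition is (3*arr[2] ≠ 3*w + 2*y - 7 ∨ t ≥ 8 ∨ 2*arr[y] ≥ 3*w + 2) ∧ ((arr[t] > 5 → t < 3*w + 2) ∨ (2*t + w > 1 ∧ t < 2)).
Check whether (3*arr[2] ≠ 3*w - 13 ∨ t ≥ 8 ∨ 2*arr[-3] ≥ 3*w + 2) ∧ ((arr[t] > 5 → t < 3*w + 2) ∨ (2*t + w > 1 ∧ t < 2)) ∧ y = -4 implies it.
Countermodel: at the initial state arr = {[-4] = 0, [-3] = 0, [1] = 0, [2] = -5, elsewhere 0}, t = 1, w = 0, y = -4, the precondition holds but the weakest precondition fails.
Answer: invalid


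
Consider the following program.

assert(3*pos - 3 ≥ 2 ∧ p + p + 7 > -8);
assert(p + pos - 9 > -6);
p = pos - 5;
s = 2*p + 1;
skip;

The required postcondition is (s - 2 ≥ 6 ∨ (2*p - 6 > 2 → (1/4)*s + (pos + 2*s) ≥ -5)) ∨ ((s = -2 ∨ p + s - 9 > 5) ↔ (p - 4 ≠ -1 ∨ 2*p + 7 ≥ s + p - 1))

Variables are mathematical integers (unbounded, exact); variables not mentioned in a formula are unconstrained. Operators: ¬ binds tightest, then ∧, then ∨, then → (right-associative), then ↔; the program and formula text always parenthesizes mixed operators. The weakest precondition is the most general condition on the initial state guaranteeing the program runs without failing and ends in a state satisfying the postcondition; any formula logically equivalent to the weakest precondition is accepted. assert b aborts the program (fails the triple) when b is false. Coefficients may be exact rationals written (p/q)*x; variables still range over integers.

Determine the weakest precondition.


Working backward. After the program, the postcondition (s - 2 ≥ 6 ∨ (2*p - 6 > 2 → (1/4)*s + (pos + 2*s) ≥ -5)) ∨ ((s = -2 ∨ p + s - 9 > 5) ↔ (p - 4 ≠ -1 ∨ 2*p + 7 ≥ s + p - 1)) must hold; in canonical form it is s ≥ 8 ∨ (2*p > 8 → pos + (9/4)*s ≥ -5) ∨ ((s = -2 ∨ p + s > 14) ↔ (p ≠ 3 ∨ p ≥ s - 8)).
Before skip: s ≥ 8 ∨ (2*p > 8 → pos + (9/4)*s ≥ -5) ∨ ((s = -2 ∨ p + s > 14) ↔ (p ≠ 3 ∨ p ≥ s - 8))
Before s := 2*p + 1: 2*p ≥ 7 ∨ (2*p > 8 → (9/2)*p + pos ≥ -29/4) ∨ ((2*p = -3 ∨ 3*p > 13) ↔ (p ≠ 3 ∨ p ≤ 7))
Before p := pos - 5: 2*pos ≥ 17 ∨ (2*pos > 18 → (11/2)*pos ≥ 61/4) ∨ ((2*pos = 7 ∨ 3*pos > 28) ↔ (pos ≠ 8 ∨ pos ≤ 12))
Before assert p + pos - 9 > -6: p + pos > 3 ∧ (2*pos ≥ 17 ∨ (2*pos > 18 → (11/2)*pos ≥ 61/4) ∨ ((2*pos = 7 ∨ 3*pos > 28) ↔ (pos ≠ 8 ∨ pos ≤ 12)))
Before assert 3*pos - 3 ≥ 2 ∧ p + p + 7 > -8: 3*pos ≥ 5 ∧ 2*p > -15 ∧ p + pos > 3 ∧ (2*pos ≥ 17 ∨ (2*pos > 18 → (11/2)*pos ≥ 61/4) ∨ ((2*pos = 7 ∨ 3*pos > 28) ↔ (pos ≠ 8 ∨ pos ≤ 12)))
Answer: WP = 3*pos ≥ 5 ∧ 2*p > -15 ∧ p + pos > 3 ∧ (2*pos ≥ 17 ∨ (2*pos > 18 → (11/2)*pos ≥ 61/4) ∨ ((2*pos = 7 ∨ 3*pos > 28) ↔ (pos ≠ 8 ∨ pos ≤ 12)))


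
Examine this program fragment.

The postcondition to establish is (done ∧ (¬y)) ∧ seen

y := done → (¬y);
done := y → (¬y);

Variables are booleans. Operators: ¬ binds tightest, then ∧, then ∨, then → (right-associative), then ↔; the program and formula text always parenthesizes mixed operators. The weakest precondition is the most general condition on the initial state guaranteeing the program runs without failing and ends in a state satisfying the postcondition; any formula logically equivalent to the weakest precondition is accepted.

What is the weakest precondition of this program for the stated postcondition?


Working backward. After the program, the postcondition (done ∧ (¬y)) ∧ seen must hold; in canonical form it is done ∧ (¬y) ∧ seen.
Before done := y → (¬y): (y → (¬y)) ∧ (¬y) ∧ seen
Before y := done → (¬y): ((done → (¬y)) → (¬(done → (¬y)))) ∧ (¬(done → (¬y))) ∧ seen
Answer: WP = ((done → (¬y)) → (¬(done → (¬y)))) ∧ (¬(done → (¬y))) ∧ seen


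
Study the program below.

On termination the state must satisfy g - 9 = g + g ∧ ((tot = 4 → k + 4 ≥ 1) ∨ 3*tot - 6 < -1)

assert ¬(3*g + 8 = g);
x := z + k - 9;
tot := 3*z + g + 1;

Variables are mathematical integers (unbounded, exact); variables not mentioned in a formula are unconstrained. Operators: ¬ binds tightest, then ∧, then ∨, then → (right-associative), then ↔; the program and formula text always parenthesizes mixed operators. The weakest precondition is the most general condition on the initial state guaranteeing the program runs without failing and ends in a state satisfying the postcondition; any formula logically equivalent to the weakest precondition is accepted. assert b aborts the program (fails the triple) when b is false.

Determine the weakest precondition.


Working backward. After the program, the postcondition g - 9 = g + g ∧ ((tot = 4 → k + 4 ≥ 1) ∨ 3*tot - 6 < -1) must hold; in canonical form it is g = -9 ∧ ((tot = 4 → k ≥ -3) ∨ 3*tot < 5).
Before tot := 3*z + g + 1: g = -9 ∧ ((g + 3*z = 3 → k ≥ -3) ∨ 3*g + 9*z < 2)
Before x := z + k - 9: g = -9 ∧ ((g + 3*z = 3 → k ≥ -3) ∨ 3*g + 9*z < 2)
Before assert ¬(3*g + 8 = g): (¬(2*g = -8)) ∧ g = -9 ∧ ((g + 3*z = 3 → k ≥ -3) ∨ 3*g + 9*z < 2)
Answer: WP = (¬(2*g = -8)) ∧ g = -9 ∧ ((g + 3*z = 3 → k ≥ -3) ∨ 3*g + 9*z < 2)


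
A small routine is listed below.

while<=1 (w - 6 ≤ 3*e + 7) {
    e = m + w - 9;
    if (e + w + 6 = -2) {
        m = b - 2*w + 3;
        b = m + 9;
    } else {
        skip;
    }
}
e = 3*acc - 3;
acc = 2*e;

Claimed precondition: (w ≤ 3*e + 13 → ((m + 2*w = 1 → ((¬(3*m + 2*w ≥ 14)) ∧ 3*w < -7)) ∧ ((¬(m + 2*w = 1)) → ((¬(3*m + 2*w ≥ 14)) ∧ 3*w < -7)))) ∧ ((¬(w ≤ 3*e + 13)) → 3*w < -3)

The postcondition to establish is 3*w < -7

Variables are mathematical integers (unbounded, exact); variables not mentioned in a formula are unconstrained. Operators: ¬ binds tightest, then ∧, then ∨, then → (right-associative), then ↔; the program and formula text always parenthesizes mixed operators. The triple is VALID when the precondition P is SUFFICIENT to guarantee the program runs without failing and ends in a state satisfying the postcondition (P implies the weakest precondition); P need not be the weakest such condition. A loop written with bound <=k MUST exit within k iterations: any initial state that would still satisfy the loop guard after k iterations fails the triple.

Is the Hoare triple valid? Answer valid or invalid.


Working backward. After the program, 3*w < -7 must hold.
Before acc := 2*e: 3*w < -7
Before e := 3*acc - 3: 3*w < -7
Before the loop (bound <=1), unroll the exhaustion recursion (WP_0 = exit-now case; WP_j = one more guarded iteration, up to j = 1):
  WP_0: (¬(w ≤ 3*e + 13)) ∧ 3*w < -7
  WP_1: (w ≤ 3*e + 13 → ((m + 2*w = 1 → ((¬(3*m + 2*w ≥ 14)) ∧ 3*w < -7)) ∧ ((¬(m + 2*w = 1)) → ((¬(3*m + 2*w ≥ 14)) ∧ 3*w < -7)))) ∧ ((¬(w ≤ 3*e + 13)) → 3*w < -7)
So before the loop: (w ≤ 3*e + 13 → ((m + 2*w = 1 → ((¬(3*m + 2*w ≥ 14)) ∧ 3*w < -7)) ∧ ((¬(m + 2*w = 1)) → ((¬(3*m + 2*w ≥ 14)) ∧ 3*w < -7)))) ∧ ((¬(w ≤ 3*e + 13)) → 3*w < -7)
The weakest precondition is (w ≤ 3*e + 13 → ((m + 2*w = 1 → ((¬(3*m + 2*w ≥ 14)) ∧ 3*w < -7)) ∧ ((¬(m + 2*w = 1)) → ((¬(3*m + 2*w ≥ 14)) ∧ 3*w < -7)))) ∧ ((¬(w ≤ 3*e + 13)) → 3*w < -7).
Check whether (w ≤ 3*e + 13 → ((m + 2*w = 1 → ((¬(3*m + 2*w ≥ 14)) ∧ 3*w < -7)) ∧ ((¬(m + 2*w = 1)) → ((¬(3*m + 2*w ≥ 14)) ∧ 3*w < -7)))) ∧ ((¬(w ≤ 3*e + 13)) → 3*w < -3) implies it.
Countermodel: at the initial state e = -6, m = 0, w = -2, the precondition holds but the weakest precondition fails.
Answer: invalid


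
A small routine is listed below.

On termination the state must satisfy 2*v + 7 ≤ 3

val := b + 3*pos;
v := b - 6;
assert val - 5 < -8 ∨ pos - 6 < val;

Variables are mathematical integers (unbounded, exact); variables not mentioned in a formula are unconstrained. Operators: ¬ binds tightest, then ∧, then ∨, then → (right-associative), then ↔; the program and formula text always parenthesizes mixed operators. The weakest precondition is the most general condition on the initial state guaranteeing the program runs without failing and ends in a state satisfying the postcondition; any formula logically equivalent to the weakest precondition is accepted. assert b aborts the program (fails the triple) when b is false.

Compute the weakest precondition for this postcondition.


Working backward. After the program, the postcondition 2*v + 7 ≤ 3 must hold; in canonical form it is 2*v ≤ -4.
Before assert val - 5 < -8 ∨ pos - 6 < val: (val < -3 ∨ pos < val + 6) ∧ 2*v ≤ -4
Before v := b - 6: (val < -3 ∨ pos < val + 6) ∧ 2*b ≤ 8
Before val := b + 3*pos: (b + 3*pos < -3 ∨ b + 2*pos > -6) ∧ 2*b ≤ 8
Answer: WP = (b + 3*pos < -3 ∨ b + 2*pos > -6) ∧ 2*b ≤ 8


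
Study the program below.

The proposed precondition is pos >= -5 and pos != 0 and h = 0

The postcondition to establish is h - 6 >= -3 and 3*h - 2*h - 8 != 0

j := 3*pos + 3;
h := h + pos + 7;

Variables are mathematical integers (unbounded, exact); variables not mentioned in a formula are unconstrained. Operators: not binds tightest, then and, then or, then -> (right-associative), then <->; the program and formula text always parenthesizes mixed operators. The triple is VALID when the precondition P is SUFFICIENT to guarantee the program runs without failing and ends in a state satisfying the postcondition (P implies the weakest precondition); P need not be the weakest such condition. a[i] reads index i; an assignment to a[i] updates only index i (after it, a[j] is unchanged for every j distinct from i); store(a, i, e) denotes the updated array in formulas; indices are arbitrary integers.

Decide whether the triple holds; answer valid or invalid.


Working backward. After the program, the postcondition h - 6 >= -3 and 3*h - 2*h - 8 != 0 must hold; in canonical form it is h >= 3 and h != 8.
Before h := h + pos + 7: h + pos >= -4 and h + pos != 1
Before j := 3*pos + 3: h + pos >= -4 and h + pos != 1
The weakest precondition is h + pos >= -4 and h + pos != 1.
Check whether pos >= -5 and pos != 0 and h = 0 implies it.
Countermodel: at the initial state h = 0, pos = -5, the precondition holds but the weakest precondition fails.
Answer: invalid


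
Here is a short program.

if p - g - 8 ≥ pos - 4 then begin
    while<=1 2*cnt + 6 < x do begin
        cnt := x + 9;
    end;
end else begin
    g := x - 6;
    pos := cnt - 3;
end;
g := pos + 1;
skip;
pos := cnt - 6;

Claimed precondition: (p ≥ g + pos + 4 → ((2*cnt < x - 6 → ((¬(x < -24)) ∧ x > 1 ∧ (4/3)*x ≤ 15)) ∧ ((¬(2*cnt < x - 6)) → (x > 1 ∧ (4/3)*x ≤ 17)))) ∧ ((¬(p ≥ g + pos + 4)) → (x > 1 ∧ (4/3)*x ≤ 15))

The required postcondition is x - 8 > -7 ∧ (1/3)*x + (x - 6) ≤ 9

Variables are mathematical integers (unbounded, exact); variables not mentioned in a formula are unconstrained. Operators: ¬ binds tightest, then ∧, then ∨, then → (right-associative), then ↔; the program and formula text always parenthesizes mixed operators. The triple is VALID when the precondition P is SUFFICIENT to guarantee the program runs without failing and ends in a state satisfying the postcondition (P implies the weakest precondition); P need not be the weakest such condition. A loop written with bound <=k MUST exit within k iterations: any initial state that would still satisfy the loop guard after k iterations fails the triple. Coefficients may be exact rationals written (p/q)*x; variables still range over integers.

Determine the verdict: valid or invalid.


Working backward. After the program, the postcondition x - 8 > -7 ∧ (1/3)*x + (x - 6) ≤ 9 must hold; in canonical form it is x > 1 ∧ (4/3)*x ≤ 15.
Before pos := cnt - 6: x > 1 ∧ (4/3)*x ≤ 15
Before skip: x > 1 ∧ (4/3)*x ≤ 15
Before g := pos + 1: x > 1 ∧ (4/3)*x ≤ 15
Then branch requires (2*cnt < x - 6 → ((¬(x < -24)) ∧ x > 1 ∧ (4/3)*x ≤ 15)) ∧ ((¬(2*cnt < x - 6)) → (x > 1 ∧ (4/3)*x ≤ 15)); else branch requires x > 1 ∧ (4/3)*x ≤ 15.
Before the if: (p ≥ g + pos + 4 → ((2*cnt < x - 6 → ((¬(x < -24)) ∧ x > 1 ∧ (4/3)*x ≤ 15)) ∧ ((¬(2*cnt < x - 6)) → (x > 1 ∧ (4/3)*x ≤ 15)))) ∧ ((¬(p ≥ g + pos + 4)) → (x > 1 ∧ (4/3)*x ≤ 15))
The weakest precondition is (p ≥ g + pos + 4 → ((2*cnt < x - 6 → ((¬(x < -24)) ∧ x > 1 ∧ (4/3)*x ≤ 15)) ∧ ((¬(2*cnt < x - 6)) → (x > 1 ∧ (4/3)*x ≤ 15)))) ∧ ((¬(p ≥ g + pos + 4)) → (x > 1 ∧ (4/3)*x ≤ 15)).
Check whether (p ≥ g + pos + 4 → ((2*cnt < x - 6 → ((¬(x < -24)) ∧ x > 1 ∧ (4/3)*x ≤ 15)) ∧ ((¬(2*cnt < x - 6)) → (x > 1 ∧ (4/3)*x ≤ 17)))) ∧ ((¬(p ≥ g + pos + 4)) → (x > 1 ∧ (4/3)*x ≤ 15)) implies it.
Countermodel: at the initial state cnt = 3, g = -4, p = 0, pos = 0, x = 12, the precondition holds but the weakest precondition fails.
Answer: invalid


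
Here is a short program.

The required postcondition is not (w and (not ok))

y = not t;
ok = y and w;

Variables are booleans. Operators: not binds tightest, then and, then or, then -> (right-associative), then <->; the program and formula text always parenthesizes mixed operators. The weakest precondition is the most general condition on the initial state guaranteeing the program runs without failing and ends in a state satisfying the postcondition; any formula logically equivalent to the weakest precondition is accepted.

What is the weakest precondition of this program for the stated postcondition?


Working backward. After the program, not (w and (not ok)) must hold.
Before ok := y and w: not (w and (not (y and w)))
Before y := not t: not (w and (not ((not t) and w)))
Answer: WP = not (w and (not ((not t) and w)))


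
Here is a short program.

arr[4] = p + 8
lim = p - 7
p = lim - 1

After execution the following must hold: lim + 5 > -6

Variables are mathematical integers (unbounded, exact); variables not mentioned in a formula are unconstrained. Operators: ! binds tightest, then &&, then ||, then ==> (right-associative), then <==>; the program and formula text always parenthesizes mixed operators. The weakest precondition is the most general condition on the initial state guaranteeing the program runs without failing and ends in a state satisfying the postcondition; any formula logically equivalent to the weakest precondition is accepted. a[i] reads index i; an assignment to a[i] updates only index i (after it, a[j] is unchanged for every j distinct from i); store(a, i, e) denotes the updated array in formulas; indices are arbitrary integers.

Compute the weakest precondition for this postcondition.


Working backward. After the program, the postcondition lim + 5 > -6 must hold; in canonical form it is lim > -11.
Before p := lim - 1: lim > -11
Before lim := p - 7: p > -4
Before arr[4] := p + 8: p > -4
Answer: WP = p > -4


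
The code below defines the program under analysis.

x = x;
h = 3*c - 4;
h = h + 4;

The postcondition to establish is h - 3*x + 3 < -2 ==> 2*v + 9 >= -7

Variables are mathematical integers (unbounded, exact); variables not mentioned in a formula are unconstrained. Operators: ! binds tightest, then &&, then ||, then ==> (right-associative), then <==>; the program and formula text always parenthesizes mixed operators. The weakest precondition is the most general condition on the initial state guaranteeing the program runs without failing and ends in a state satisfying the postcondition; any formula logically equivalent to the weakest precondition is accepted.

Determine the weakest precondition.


Working backward. After the program, the postcondition h - 3*x + 3 < -2 ==> 2*v + 9 >= -7 must hold; in canonical form it is h < 3*x - 5 ==> 2*v >= -16.
Before h := h + 4: h < 3*x - 9 ==> 2*v >= -16
Before h := 3*c - 4: 3*c < 3*x - 5 ==> 2*v >= -16
Before x := x: 3*c < 3*x - 5 ==> 2*v >= -16
Answer: WP = 3*c < 3*x - 5 ==> 2*v >= -16


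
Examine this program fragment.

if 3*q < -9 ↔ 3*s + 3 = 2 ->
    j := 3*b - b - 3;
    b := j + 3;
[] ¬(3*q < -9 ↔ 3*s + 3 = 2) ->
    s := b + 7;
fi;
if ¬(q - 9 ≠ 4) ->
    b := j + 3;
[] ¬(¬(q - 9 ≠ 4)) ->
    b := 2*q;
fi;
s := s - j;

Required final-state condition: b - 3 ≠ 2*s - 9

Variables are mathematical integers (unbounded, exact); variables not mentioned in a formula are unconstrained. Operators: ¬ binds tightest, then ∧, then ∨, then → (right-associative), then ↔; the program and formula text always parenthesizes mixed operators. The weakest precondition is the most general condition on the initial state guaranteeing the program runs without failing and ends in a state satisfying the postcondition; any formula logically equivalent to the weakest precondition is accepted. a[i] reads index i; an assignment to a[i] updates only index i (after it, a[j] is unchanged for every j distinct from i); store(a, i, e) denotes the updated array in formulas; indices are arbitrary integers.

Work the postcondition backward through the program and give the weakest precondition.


Working backward. After the program, the postcondition b - 3 ≠ 2*s - 9 must hold; in canonical form it is b ≠ 2*s - 6.
Before s := s - j: b + 2*j ≠ 2*s - 6
Then branch requires 3*j ≠ 2*s - 9; else branch requires 2*j + 2*q ≠ 2*s - 6.
Before the if: ((¬(q ≠ 13)) → 3*j ≠ 2*s - 9) ∧ (q ≠ 13 → 2*j + 2*q ≠ 2*s - 6)
Then branch requires ((¬(q ≠ 13)) → 6*b ≠ 2*s) ∧ (q ≠ 13 → 4*b + 2*q ≠ 2*s); else branch requires ((¬(q ≠ 13)) → 3*j ≠ 2*b + 5) ∧ (q ≠ 13 → 2*j + 2*q ≠ 2*b + 8).
Before the if: ((3*q < -9 ↔ 3*s = -1) → (((¬(q ≠ 13)) → 6*b ≠ 2*s) ∧ (q ≠ 13 → 4*b + 2*q ≠ 2*s))) ∧ ((¬(3*q < -9 ↔ 3*s = -1)) → (((¬(q ≠ 13)) → 3*j ≠ 2*b + 5) ∧ (q ≠ 13 → 2*j + 2*q ≠ 2*b + 8)))
Answer: WP = ((3*q < -9 ↔ 3*s = -1) → (((¬(q ≠ 13)) → 6*b ≠ 2*s) ∧ (q ≠ 13 → 4*b + 2*q ≠ 2*s))) ∧ ((¬(3*q < -9 ↔ 3*s = -1)) → (((¬(q ≠ 13)) → 3*j ≠ 2*b + 5) ∧ (q ≠ 13 → 2*j + 2*q ≠ 2*b + 8)))


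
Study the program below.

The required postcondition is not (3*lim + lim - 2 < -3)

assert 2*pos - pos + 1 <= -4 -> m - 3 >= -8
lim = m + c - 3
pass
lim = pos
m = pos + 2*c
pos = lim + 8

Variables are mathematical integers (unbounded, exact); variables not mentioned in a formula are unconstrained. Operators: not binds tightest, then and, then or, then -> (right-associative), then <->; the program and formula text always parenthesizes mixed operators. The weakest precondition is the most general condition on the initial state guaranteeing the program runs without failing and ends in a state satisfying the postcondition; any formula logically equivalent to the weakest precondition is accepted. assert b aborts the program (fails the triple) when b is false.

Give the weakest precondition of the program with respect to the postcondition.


Working backward. After the program, the postcondition not (3*lim + lim - 2 < -3) must hold; in canonical form it is not (4*lim < -1).
Before pos := lim + 8: not (4*lim < -1)
Before m := pos + 2*c: not (4*lim < -1)
Before lim := pos: not (4*pos < -1)
Before skip: not (4*pos < -1)
Before lim := m + c - 3: not (4*pos < -1)
Before assert 2*pos - pos + 1 <= -4 -> m - 3 >= -8: (pos <= -5 -> m >= -5) and (not (4*pos < -1))
Answer: WP = (pos <= -5 -> m >= -5) and (not (4*pos < -1))


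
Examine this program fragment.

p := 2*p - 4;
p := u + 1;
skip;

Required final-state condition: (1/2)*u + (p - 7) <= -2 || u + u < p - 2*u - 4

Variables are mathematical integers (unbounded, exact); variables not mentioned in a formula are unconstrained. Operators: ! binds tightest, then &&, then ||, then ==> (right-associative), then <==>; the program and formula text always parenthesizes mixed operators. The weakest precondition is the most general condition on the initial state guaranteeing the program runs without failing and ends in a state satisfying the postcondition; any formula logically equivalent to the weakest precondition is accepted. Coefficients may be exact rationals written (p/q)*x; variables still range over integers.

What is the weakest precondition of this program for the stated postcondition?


Working backward. After the program, the postcondition (1/2)*u + (p - 7) <= -2 || u + u < p - 2*u - 4 must hold; in canonical form it is p + (1/2)*u <= 5 || 4*u < p - 4.
Before skip: p + (1/2)*u <= 5 || 4*u < p - 4
Before p := u + 1: (3/2)*u <= 4 || 3*u < -3
Before p := 2*p - 4: (3/2)*u <= 4 || 3*u < -3
Answer: WP = (3/2)*u <= 4 || 3*u < -3


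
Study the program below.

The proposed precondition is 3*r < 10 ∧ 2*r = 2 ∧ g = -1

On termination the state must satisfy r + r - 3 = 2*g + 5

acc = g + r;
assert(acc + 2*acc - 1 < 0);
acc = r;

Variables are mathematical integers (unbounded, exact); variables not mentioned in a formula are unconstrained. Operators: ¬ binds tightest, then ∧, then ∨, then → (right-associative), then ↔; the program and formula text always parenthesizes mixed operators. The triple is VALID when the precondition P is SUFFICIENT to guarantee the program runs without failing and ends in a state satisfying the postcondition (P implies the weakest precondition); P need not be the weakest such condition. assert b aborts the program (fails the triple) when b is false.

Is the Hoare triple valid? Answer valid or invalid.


Working backward. After the program, the postcondition r + r - 3 = 2*g + 5 must hold; in canonical form it is 2*r = 2*g + 8.
Before acc := r: 2*r = 2*g + 8
Before assert acc + 2*acc - 1 < 0: 3*acc < 1 ∧ 2*r = 2*g + 8
Before acc := g + r: 3*g + 3*r < 1 ∧ 2*r = 2*g + 8
The weakest precondition is 3*g + 3*r < 1 ∧ 2*r = 2*g + 8.
Check whether 3*r < 10 ∧ 2*r = 2 ∧ g = -1 implies it.
Countermodel: at the initial state g = -1, r = 1, the precondition holds but the weakest precondition fails.
Answer: invalid


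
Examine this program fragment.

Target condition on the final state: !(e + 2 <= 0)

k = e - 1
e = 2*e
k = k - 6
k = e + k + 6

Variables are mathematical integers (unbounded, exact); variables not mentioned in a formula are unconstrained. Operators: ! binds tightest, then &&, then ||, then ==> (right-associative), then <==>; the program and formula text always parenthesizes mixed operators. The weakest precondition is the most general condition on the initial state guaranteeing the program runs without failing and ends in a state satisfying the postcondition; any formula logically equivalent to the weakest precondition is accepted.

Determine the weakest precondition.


Working backward. After the program, the postcondition !(e + 2 <= 0) must hold; in canonical form it is !(e <= -2).
Before k := e + k + 6: !(e <= -2)
Before k := k - 6: !(e <= -2)
Before e := 2*e: !(2*e <= -2)
Before k := e - 1: !(2*e <= -2)
Answer: WP = !(2*e <= -2)


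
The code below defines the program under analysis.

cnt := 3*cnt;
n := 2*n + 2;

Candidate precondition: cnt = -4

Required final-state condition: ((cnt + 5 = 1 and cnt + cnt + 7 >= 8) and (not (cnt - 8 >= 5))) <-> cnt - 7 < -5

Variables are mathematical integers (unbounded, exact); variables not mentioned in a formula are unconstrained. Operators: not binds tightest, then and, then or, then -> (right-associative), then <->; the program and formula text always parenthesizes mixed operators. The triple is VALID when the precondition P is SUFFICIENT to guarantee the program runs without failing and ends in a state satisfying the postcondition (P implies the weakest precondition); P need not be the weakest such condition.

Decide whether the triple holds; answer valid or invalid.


Working backward. After the program, the postcondition ((cnt + 5 = 1 and cnt + cnt + 7 >= 8) and (not (cnt - 8 >= 5))) <-> cnt - 7 < -5 must hold; in canonical form it is (cnt = -4 and 2*cnt >= 1 and (not (cnt >= 13))) <-> cnt < 2.
Before n := 2*n + 2: (cnt = -4 and 2*cnt >= 1 and (not (cnt >= 13))) <-> cnt < 2
Before cnt := 3*cnt: (3*cnt = -4 and 6*cnt >= 1 and (not (3*cnt >= 13))) <-> 3*cnt < 2
The weakest precondition is (3*cnt = -4 and 6*cnt >= 1 and (not (3*cnt >= 13))) <-> 3*cnt < 2.
Check whether cnt = -4 implies it.
Countermodel: at the initial state cnt = -4, the precondition holds but the weakest precondition fails.
Answer: invalid


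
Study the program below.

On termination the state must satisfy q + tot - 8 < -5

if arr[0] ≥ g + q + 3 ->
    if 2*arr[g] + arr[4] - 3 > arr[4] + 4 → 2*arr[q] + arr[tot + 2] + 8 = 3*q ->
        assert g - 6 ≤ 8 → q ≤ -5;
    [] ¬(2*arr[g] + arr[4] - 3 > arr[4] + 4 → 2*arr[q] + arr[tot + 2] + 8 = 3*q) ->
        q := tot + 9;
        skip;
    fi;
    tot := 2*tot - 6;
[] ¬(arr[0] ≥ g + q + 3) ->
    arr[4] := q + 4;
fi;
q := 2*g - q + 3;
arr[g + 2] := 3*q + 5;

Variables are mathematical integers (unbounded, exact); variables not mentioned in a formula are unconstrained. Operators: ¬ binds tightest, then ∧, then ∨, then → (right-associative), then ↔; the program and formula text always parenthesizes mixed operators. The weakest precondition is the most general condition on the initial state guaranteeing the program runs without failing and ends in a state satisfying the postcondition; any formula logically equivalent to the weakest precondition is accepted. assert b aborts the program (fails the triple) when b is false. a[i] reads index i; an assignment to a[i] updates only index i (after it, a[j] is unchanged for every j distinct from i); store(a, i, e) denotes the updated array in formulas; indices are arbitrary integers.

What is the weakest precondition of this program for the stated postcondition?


Working backward. After the program, the postcondition q + tot - 8 < -5 must hold; in canonical form it is q + tot < 3.
Before arr[g + 2] := 3*q + 5: q + tot < 3
Before q := 2*g - q + 3: 2*g + tot < q
Then branch requires ((2*arr[g] > 7 → arr[tot + 2] + 2*arr[q] = 3*q - 8) → ((g ≤ 14 → q ≤ -5) ∧ 2*g + 2*tot < q + 6)) ∧ ((¬(2*arr[g] > 7 → arr[tot + 2] + 2*arr[q] = 3*q - 8)) → 2*g + tot < 15); else branch requires 2*g + tot < q.
Before the if: (arr[0] ≥ g + q + 3 → (((2*arr[g] > 7 → arr[tot + 2] + 2*arr[q] = 3*q - 8) → ((g ≤ 14 → q ≤ -5) ∧ 2*g + 2*tot < q + 6)) ∧ ((¬(2*arr[g] > 7 → arr[tot + 2] + 2*arr[q] = 3*q - 8)) → 2*g + tot < 15))) ∧ ((¬(arr[0] ≥ g + q + 3)) → 2*g + tot < q)
Answer: WP = (arr[0] ≥ g + q + 3 → (((2*arr[g] > 7 → arr[tot + 2] + 2*arr[q] = 3*q - 8) → ((g ≤ 14 → q ≤ -5) ∧ 2*g + 2*tot < q + 6)) ∧ ((¬(2*arr[g] > 7 → arr[tot + 2] + 2*arr[q] = 3*q - 8)) → 2*g + tot < 15))) ∧ ((¬(arr[0] ≥ g + q + 3)) → 2*g + tot < q)
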